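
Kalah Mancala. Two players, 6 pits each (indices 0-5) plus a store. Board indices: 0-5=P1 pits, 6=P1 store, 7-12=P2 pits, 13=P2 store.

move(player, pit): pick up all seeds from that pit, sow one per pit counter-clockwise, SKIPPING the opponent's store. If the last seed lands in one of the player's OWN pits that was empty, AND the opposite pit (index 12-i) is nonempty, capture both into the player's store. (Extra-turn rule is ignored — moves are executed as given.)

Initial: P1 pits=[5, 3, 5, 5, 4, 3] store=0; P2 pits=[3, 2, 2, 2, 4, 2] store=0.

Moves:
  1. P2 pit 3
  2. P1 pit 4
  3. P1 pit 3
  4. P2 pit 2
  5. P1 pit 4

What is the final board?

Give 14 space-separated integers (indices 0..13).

Answer: 5 3 5 0 0 6 2 5 4 0 1 6 3 0

Derivation:
Move 1: P2 pit3 -> P1=[5,3,5,5,4,3](0) P2=[3,2,2,0,5,3](0)
Move 2: P1 pit4 -> P1=[5,3,5,5,0,4](1) P2=[4,3,2,0,5,3](0)
Move 3: P1 pit3 -> P1=[5,3,5,0,1,5](2) P2=[5,4,2,0,5,3](0)
Move 4: P2 pit2 -> P1=[5,3,5,0,1,5](2) P2=[5,4,0,1,6,3](0)
Move 5: P1 pit4 -> P1=[5,3,5,0,0,6](2) P2=[5,4,0,1,6,3](0)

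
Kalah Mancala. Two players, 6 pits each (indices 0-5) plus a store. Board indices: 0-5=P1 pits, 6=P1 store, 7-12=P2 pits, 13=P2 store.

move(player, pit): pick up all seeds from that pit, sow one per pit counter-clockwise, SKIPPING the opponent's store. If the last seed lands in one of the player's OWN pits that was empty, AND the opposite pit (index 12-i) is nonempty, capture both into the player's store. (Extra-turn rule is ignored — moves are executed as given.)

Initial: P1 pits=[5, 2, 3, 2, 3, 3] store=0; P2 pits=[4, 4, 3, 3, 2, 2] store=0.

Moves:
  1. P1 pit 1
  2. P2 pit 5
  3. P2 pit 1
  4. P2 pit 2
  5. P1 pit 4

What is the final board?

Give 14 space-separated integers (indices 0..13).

Move 1: P1 pit1 -> P1=[5,0,4,3,3,3](0) P2=[4,4,3,3,2,2](0)
Move 2: P2 pit5 -> P1=[6,0,4,3,3,3](0) P2=[4,4,3,3,2,0](1)
Move 3: P2 pit1 -> P1=[0,0,4,3,3,3](0) P2=[4,0,4,4,3,0](8)
Move 4: P2 pit2 -> P1=[0,0,4,3,3,3](0) P2=[4,0,0,5,4,1](9)
Move 5: P1 pit4 -> P1=[0,0,4,3,0,4](1) P2=[5,0,0,5,4,1](9)

Answer: 0 0 4 3 0 4 1 5 0 0 5 4 1 9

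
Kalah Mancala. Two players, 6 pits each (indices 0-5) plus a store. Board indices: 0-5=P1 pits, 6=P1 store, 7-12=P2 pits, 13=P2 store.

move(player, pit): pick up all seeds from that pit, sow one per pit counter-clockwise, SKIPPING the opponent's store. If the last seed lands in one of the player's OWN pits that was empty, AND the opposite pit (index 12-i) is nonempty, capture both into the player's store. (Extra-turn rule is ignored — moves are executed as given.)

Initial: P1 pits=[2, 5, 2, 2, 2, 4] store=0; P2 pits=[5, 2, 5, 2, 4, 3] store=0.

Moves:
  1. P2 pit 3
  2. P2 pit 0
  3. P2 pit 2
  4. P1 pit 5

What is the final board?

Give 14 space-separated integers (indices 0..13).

Move 1: P2 pit3 -> P1=[2,5,2,2,2,4](0) P2=[5,2,5,0,5,4](0)
Move 2: P2 pit0 -> P1=[2,5,2,2,2,4](0) P2=[0,3,6,1,6,5](0)
Move 3: P2 pit2 -> P1=[3,6,2,2,2,4](0) P2=[0,3,0,2,7,6](1)
Move 4: P1 pit5 -> P1=[3,6,2,2,2,0](1) P2=[1,4,1,2,7,6](1)

Answer: 3 6 2 2 2 0 1 1 4 1 2 7 6 1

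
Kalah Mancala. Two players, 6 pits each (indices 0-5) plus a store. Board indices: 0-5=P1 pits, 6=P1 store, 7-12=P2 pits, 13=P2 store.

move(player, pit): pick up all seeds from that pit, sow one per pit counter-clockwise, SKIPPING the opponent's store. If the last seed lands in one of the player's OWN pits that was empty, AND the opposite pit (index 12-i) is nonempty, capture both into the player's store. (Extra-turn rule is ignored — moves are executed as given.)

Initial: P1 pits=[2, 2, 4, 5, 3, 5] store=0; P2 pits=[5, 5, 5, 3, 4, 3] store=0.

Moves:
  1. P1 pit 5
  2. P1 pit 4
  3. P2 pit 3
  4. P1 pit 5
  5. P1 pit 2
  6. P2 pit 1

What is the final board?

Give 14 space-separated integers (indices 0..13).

Move 1: P1 pit5 -> P1=[2,2,4,5,3,0](1) P2=[6,6,6,4,4,3](0)
Move 2: P1 pit4 -> P1=[2,2,4,5,0,1](2) P2=[7,6,6,4,4,3](0)
Move 3: P2 pit3 -> P1=[3,2,4,5,0,1](2) P2=[7,6,6,0,5,4](1)
Move 4: P1 pit5 -> P1=[3,2,4,5,0,0](3) P2=[7,6,6,0,5,4](1)
Move 5: P1 pit2 -> P1=[3,2,0,6,1,1](4) P2=[7,6,6,0,5,4](1)
Move 6: P2 pit1 -> P1=[4,2,0,6,1,1](4) P2=[7,0,7,1,6,5](2)

Answer: 4 2 0 6 1 1 4 7 0 7 1 6 5 2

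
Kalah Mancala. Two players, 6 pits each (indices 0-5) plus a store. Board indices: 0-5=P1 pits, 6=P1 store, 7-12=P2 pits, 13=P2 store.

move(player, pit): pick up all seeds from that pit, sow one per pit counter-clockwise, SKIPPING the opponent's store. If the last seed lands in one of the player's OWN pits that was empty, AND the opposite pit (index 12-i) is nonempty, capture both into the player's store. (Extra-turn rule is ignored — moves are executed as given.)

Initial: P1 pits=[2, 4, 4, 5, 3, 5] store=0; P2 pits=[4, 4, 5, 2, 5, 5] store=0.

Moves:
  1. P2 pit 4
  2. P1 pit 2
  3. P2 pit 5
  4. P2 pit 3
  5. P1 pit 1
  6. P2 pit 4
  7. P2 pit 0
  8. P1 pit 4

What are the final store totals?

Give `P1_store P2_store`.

Move 1: P2 pit4 -> P1=[3,5,5,5,3,5](0) P2=[4,4,5,2,0,6](1)
Move 2: P1 pit2 -> P1=[3,5,0,6,4,6](1) P2=[5,4,5,2,0,6](1)
Move 3: P2 pit5 -> P1=[4,6,1,7,5,6](1) P2=[5,4,5,2,0,0](2)
Move 4: P2 pit3 -> P1=[0,6,1,7,5,6](1) P2=[5,4,5,0,1,0](7)
Move 5: P1 pit1 -> P1=[0,0,2,8,6,7](2) P2=[6,4,5,0,1,0](7)
Move 6: P2 pit4 -> P1=[0,0,2,8,6,7](2) P2=[6,4,5,0,0,1](7)
Move 7: P2 pit0 -> P1=[0,0,2,8,6,7](2) P2=[0,5,6,1,1,2](8)
Move 8: P1 pit4 -> P1=[0,0,2,8,0,8](3) P2=[1,6,7,2,1,2](8)

Answer: 3 8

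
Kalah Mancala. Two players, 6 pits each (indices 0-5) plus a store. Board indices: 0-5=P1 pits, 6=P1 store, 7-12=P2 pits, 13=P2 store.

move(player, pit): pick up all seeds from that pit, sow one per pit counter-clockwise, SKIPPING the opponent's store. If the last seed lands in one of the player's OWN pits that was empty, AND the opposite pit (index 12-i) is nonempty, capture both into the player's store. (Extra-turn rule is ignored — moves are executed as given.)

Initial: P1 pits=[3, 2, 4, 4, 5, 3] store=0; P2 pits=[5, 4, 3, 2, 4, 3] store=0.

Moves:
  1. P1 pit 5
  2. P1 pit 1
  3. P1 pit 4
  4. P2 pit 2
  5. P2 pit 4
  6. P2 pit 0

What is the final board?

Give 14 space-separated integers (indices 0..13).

Move 1: P1 pit5 -> P1=[3,2,4,4,5,0](1) P2=[6,5,3,2,4,3](0)
Move 2: P1 pit1 -> P1=[3,0,5,5,5,0](1) P2=[6,5,3,2,4,3](0)
Move 3: P1 pit4 -> P1=[3,0,5,5,0,1](2) P2=[7,6,4,2,4,3](0)
Move 4: P2 pit2 -> P1=[3,0,5,5,0,1](2) P2=[7,6,0,3,5,4](1)
Move 5: P2 pit4 -> P1=[4,1,6,5,0,1](2) P2=[7,6,0,3,0,5](2)
Move 6: P2 pit0 -> P1=[5,1,6,5,0,1](2) P2=[0,7,1,4,1,6](3)

Answer: 5 1 6 5 0 1 2 0 7 1 4 1 6 3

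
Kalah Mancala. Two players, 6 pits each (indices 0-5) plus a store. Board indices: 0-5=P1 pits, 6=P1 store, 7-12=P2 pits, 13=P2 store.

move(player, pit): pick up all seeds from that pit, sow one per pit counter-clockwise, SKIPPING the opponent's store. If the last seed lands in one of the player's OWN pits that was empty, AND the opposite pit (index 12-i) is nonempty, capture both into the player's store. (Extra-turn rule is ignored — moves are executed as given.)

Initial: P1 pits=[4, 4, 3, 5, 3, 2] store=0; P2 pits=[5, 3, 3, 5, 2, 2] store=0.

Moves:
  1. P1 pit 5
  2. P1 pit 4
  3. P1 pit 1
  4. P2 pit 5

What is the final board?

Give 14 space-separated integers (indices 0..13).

Move 1: P1 pit5 -> P1=[4,4,3,5,3,0](1) P2=[6,3,3,5,2,2](0)
Move 2: P1 pit4 -> P1=[4,4,3,5,0,1](2) P2=[7,3,3,5,2,2](0)
Move 3: P1 pit1 -> P1=[4,0,4,6,1,2](2) P2=[7,3,3,5,2,2](0)
Move 4: P2 pit5 -> P1=[5,0,4,6,1,2](2) P2=[7,3,3,5,2,0](1)

Answer: 5 0 4 6 1 2 2 7 3 3 5 2 0 1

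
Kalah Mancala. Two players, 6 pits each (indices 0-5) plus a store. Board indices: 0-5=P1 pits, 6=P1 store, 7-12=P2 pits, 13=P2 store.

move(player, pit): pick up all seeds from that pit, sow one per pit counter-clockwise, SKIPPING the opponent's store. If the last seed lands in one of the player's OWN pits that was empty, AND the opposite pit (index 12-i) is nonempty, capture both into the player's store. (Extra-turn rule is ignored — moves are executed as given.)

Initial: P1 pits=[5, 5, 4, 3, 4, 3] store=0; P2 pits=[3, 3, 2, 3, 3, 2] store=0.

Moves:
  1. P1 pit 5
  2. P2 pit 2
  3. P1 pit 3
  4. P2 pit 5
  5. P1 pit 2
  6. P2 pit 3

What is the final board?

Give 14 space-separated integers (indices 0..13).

Move 1: P1 pit5 -> P1=[5,5,4,3,4,0](1) P2=[4,4,2,3,3,2](0)
Move 2: P2 pit2 -> P1=[5,5,4,3,4,0](1) P2=[4,4,0,4,4,2](0)
Move 3: P1 pit3 -> P1=[5,5,4,0,5,1](2) P2=[4,4,0,4,4,2](0)
Move 4: P2 pit5 -> P1=[6,5,4,0,5,1](2) P2=[4,4,0,4,4,0](1)
Move 5: P1 pit2 -> P1=[6,5,0,1,6,2](3) P2=[4,4,0,4,4,0](1)
Move 6: P2 pit3 -> P1=[7,5,0,1,6,2](3) P2=[4,4,0,0,5,1](2)

Answer: 7 5 0 1 6 2 3 4 4 0 0 5 1 2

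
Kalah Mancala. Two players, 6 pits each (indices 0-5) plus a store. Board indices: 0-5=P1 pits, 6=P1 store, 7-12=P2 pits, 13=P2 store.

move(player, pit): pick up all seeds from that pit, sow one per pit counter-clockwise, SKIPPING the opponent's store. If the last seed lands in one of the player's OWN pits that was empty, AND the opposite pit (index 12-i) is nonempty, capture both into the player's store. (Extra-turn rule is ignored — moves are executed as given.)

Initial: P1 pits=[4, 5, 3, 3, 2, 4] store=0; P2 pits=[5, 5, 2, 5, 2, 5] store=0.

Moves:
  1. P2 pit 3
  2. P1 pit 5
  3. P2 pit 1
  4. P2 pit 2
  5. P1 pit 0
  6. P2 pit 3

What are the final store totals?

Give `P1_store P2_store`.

Move 1: P2 pit3 -> P1=[5,6,3,3,2,4](0) P2=[5,5,2,0,3,6](1)
Move 2: P1 pit5 -> P1=[5,6,3,3,2,0](1) P2=[6,6,3,0,3,6](1)
Move 3: P2 pit1 -> P1=[6,6,3,3,2,0](1) P2=[6,0,4,1,4,7](2)
Move 4: P2 pit2 -> P1=[6,6,3,3,2,0](1) P2=[6,0,0,2,5,8](3)
Move 5: P1 pit0 -> P1=[0,7,4,4,3,1](2) P2=[6,0,0,2,5,8](3)
Move 6: P2 pit3 -> P1=[0,7,4,4,3,1](2) P2=[6,0,0,0,6,9](3)

Answer: 2 3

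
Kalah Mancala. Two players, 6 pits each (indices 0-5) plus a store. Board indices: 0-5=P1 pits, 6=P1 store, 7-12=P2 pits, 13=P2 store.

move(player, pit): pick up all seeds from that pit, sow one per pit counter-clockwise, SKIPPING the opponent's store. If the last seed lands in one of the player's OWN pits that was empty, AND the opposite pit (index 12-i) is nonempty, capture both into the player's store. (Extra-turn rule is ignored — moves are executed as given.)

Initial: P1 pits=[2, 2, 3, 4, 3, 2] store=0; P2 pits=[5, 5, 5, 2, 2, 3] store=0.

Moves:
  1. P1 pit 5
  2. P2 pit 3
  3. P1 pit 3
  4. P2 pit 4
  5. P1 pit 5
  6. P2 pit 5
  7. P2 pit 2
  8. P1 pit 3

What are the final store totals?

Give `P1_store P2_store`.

Move 1: P1 pit5 -> P1=[2,2,3,4,3,0](1) P2=[6,5,5,2,2,3](0)
Move 2: P2 pit3 -> P1=[2,2,3,4,3,0](1) P2=[6,5,5,0,3,4](0)
Move 3: P1 pit3 -> P1=[2,2,3,0,4,1](2) P2=[7,5,5,0,3,4](0)
Move 4: P2 pit4 -> P1=[3,2,3,0,4,1](2) P2=[7,5,5,0,0,5](1)
Move 5: P1 pit5 -> P1=[3,2,3,0,4,0](3) P2=[7,5,5,0,0,5](1)
Move 6: P2 pit5 -> P1=[4,3,4,1,4,0](3) P2=[7,5,5,0,0,0](2)
Move 7: P2 pit2 -> P1=[5,3,4,1,4,0](3) P2=[7,5,0,1,1,1](3)
Move 8: P1 pit3 -> P1=[5,3,4,0,5,0](3) P2=[7,5,0,1,1,1](3)

Answer: 3 3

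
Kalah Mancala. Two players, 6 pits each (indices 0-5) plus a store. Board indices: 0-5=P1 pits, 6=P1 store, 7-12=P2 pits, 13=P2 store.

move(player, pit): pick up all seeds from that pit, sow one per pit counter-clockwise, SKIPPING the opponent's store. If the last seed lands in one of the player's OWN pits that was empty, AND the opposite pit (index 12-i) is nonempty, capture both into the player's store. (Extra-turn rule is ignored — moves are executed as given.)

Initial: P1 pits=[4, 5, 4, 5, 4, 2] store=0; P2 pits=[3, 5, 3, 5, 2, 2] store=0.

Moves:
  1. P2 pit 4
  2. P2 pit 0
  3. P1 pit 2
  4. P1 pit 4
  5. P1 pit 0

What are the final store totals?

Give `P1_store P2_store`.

Answer: 10 1

Derivation:
Move 1: P2 pit4 -> P1=[4,5,4,5,4,2](0) P2=[3,5,3,5,0,3](1)
Move 2: P2 pit0 -> P1=[4,5,4,5,4,2](0) P2=[0,6,4,6,0,3](1)
Move 3: P1 pit2 -> P1=[4,5,0,6,5,3](1) P2=[0,6,4,6,0,3](1)
Move 4: P1 pit4 -> P1=[4,5,0,6,0,4](2) P2=[1,7,5,6,0,3](1)
Move 5: P1 pit0 -> P1=[0,6,1,7,0,4](10) P2=[1,0,5,6,0,3](1)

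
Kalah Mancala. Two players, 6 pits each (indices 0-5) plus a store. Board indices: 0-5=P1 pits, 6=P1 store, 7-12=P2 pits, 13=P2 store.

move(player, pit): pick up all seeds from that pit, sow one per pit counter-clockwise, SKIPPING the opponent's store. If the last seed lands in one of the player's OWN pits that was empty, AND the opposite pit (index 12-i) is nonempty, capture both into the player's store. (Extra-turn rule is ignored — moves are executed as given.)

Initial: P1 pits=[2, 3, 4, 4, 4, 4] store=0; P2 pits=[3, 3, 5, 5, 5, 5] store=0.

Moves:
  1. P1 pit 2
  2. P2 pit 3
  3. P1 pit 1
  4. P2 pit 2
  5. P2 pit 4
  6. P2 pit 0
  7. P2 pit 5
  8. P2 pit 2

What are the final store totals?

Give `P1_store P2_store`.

Answer: 1 12

Derivation:
Move 1: P1 pit2 -> P1=[2,3,0,5,5,5](1) P2=[3,3,5,5,5,5](0)
Move 2: P2 pit3 -> P1=[3,4,0,5,5,5](1) P2=[3,3,5,0,6,6](1)
Move 3: P1 pit1 -> P1=[3,0,1,6,6,6](1) P2=[3,3,5,0,6,6](1)
Move 4: P2 pit2 -> P1=[4,0,1,6,6,6](1) P2=[3,3,0,1,7,7](2)
Move 5: P2 pit4 -> P1=[5,1,2,7,7,6](1) P2=[3,3,0,1,0,8](3)
Move 6: P2 pit0 -> P1=[5,1,2,7,7,6](1) P2=[0,4,1,2,0,8](3)
Move 7: P2 pit5 -> P1=[6,2,3,8,8,0](1) P2=[0,4,1,2,0,0](12)
Move 8: P2 pit2 -> P1=[6,2,3,8,8,0](1) P2=[0,4,0,3,0,0](12)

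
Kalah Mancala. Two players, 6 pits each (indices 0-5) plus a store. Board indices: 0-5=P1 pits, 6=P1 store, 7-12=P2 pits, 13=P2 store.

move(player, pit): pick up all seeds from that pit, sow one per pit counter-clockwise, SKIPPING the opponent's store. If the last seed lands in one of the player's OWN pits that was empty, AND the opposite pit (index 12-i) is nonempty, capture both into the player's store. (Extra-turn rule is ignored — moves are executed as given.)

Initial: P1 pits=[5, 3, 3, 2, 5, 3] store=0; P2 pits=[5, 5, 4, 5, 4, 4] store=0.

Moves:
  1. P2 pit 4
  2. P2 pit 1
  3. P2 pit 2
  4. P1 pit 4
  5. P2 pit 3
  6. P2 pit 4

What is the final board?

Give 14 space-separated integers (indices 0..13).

Move 1: P2 pit4 -> P1=[6,4,3,2,5,3](0) P2=[5,5,4,5,0,5](1)
Move 2: P2 pit1 -> P1=[6,4,3,2,5,3](0) P2=[5,0,5,6,1,6](2)
Move 3: P2 pit2 -> P1=[7,4,3,2,5,3](0) P2=[5,0,0,7,2,7](3)
Move 4: P1 pit4 -> P1=[7,4,3,2,0,4](1) P2=[6,1,1,7,2,7](3)
Move 5: P2 pit3 -> P1=[8,5,4,3,0,4](1) P2=[6,1,1,0,3,8](4)
Move 6: P2 pit4 -> P1=[9,5,4,3,0,4](1) P2=[6,1,1,0,0,9](5)

Answer: 9 5 4 3 0 4 1 6 1 1 0 0 9 5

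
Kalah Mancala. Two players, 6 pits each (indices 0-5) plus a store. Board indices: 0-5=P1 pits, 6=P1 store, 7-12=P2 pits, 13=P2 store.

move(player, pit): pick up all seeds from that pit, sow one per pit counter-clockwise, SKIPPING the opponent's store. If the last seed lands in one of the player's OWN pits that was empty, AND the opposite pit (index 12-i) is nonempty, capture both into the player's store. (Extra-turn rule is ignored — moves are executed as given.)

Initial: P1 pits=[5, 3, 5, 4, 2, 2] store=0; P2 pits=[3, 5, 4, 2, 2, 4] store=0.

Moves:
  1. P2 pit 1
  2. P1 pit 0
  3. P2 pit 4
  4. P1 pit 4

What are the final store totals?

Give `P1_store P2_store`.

Move 1: P2 pit1 -> P1=[5,3,5,4,2,2](0) P2=[3,0,5,3,3,5](1)
Move 2: P1 pit0 -> P1=[0,4,6,5,3,3](0) P2=[3,0,5,3,3,5](1)
Move 3: P2 pit4 -> P1=[1,4,6,5,3,3](0) P2=[3,0,5,3,0,6](2)
Move 4: P1 pit4 -> P1=[1,4,6,5,0,4](1) P2=[4,0,5,3,0,6](2)

Answer: 1 2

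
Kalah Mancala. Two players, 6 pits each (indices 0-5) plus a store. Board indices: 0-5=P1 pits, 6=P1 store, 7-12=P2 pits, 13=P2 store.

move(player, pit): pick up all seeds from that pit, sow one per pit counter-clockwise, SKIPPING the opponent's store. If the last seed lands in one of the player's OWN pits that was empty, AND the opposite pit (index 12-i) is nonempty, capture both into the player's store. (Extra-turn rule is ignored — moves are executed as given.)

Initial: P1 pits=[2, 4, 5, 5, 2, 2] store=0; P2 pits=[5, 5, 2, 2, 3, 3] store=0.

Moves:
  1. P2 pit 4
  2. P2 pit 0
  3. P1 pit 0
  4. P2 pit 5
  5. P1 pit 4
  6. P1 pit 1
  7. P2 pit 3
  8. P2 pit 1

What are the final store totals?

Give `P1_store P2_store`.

Move 1: P2 pit4 -> P1=[3,4,5,5,2,2](0) P2=[5,5,2,2,0,4](1)
Move 2: P2 pit0 -> P1=[3,4,5,5,2,2](0) P2=[0,6,3,3,1,5](1)
Move 3: P1 pit0 -> P1=[0,5,6,6,2,2](0) P2=[0,6,3,3,1,5](1)
Move 4: P2 pit5 -> P1=[1,6,7,7,2,2](0) P2=[0,6,3,3,1,0](2)
Move 5: P1 pit4 -> P1=[1,6,7,7,0,3](1) P2=[0,6,3,3,1,0](2)
Move 6: P1 pit1 -> P1=[1,0,8,8,1,4](2) P2=[1,6,3,3,1,0](2)
Move 7: P2 pit3 -> P1=[1,0,8,8,1,4](2) P2=[1,6,3,0,2,1](3)
Move 8: P2 pit1 -> P1=[2,0,8,8,1,4](2) P2=[1,0,4,1,3,2](4)

Answer: 2 4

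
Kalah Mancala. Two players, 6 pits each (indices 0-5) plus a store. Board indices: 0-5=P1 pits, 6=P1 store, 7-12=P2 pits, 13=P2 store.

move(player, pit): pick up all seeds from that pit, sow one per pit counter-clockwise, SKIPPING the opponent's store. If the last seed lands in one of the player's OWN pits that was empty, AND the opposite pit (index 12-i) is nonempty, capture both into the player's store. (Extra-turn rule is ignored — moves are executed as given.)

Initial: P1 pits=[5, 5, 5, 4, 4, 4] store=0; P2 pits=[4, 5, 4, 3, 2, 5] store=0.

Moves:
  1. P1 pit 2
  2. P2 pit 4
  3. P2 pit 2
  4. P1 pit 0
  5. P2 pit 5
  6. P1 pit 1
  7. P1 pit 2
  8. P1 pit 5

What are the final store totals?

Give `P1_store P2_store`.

Answer: 6 3

Derivation:
Move 1: P1 pit2 -> P1=[5,5,0,5,5,5](1) P2=[5,5,4,3,2,5](0)
Move 2: P2 pit4 -> P1=[5,5,0,5,5,5](1) P2=[5,5,4,3,0,6](1)
Move 3: P2 pit2 -> P1=[5,5,0,5,5,5](1) P2=[5,5,0,4,1,7](2)
Move 4: P1 pit0 -> P1=[0,6,1,6,6,6](1) P2=[5,5,0,4,1,7](2)
Move 5: P2 pit5 -> P1=[1,7,2,7,7,7](1) P2=[5,5,0,4,1,0](3)
Move 6: P1 pit1 -> P1=[1,0,3,8,8,8](2) P2=[6,6,0,4,1,0](3)
Move 7: P1 pit2 -> P1=[1,0,0,9,9,9](2) P2=[6,6,0,4,1,0](3)
Move 8: P1 pit5 -> P1=[2,0,0,9,9,0](6) P2=[7,7,1,5,0,1](3)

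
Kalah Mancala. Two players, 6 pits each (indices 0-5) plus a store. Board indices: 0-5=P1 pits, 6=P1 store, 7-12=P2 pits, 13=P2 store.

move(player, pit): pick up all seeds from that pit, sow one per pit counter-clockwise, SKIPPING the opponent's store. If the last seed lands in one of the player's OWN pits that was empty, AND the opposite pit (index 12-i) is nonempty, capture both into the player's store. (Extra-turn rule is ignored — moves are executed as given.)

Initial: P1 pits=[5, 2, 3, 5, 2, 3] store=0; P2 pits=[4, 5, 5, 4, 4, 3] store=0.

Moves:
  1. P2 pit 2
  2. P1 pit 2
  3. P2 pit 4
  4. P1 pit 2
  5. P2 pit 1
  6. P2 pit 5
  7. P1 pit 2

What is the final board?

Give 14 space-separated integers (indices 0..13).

Move 1: P2 pit2 -> P1=[6,2,3,5,2,3](0) P2=[4,5,0,5,5,4](1)
Move 2: P1 pit2 -> P1=[6,2,0,6,3,4](0) P2=[4,5,0,5,5,4](1)
Move 3: P2 pit4 -> P1=[7,3,1,6,3,4](0) P2=[4,5,0,5,0,5](2)
Move 4: P1 pit2 -> P1=[7,3,0,7,3,4](0) P2=[4,5,0,5,0,5](2)
Move 5: P2 pit1 -> P1=[7,3,0,7,3,4](0) P2=[4,0,1,6,1,6](3)
Move 6: P2 pit5 -> P1=[8,4,1,8,4,4](0) P2=[4,0,1,6,1,0](4)
Move 7: P1 pit2 -> P1=[8,4,0,9,4,4](0) P2=[4,0,1,6,1,0](4)

Answer: 8 4 0 9 4 4 0 4 0 1 6 1 0 4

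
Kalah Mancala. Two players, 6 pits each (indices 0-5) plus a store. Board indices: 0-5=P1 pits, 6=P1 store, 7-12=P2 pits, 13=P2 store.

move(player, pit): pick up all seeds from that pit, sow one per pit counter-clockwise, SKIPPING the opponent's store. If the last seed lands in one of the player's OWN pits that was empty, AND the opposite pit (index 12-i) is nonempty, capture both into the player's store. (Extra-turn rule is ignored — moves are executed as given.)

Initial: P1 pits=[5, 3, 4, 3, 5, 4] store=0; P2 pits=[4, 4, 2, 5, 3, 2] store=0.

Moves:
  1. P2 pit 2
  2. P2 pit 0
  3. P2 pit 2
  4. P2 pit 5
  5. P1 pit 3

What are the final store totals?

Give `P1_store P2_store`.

Answer: 1 1

Derivation:
Move 1: P2 pit2 -> P1=[5,3,4,3,5,4](0) P2=[4,4,0,6,4,2](0)
Move 2: P2 pit0 -> P1=[5,3,4,3,5,4](0) P2=[0,5,1,7,5,2](0)
Move 3: P2 pit2 -> P1=[5,3,4,3,5,4](0) P2=[0,5,0,8,5,2](0)
Move 4: P2 pit5 -> P1=[6,3,4,3,5,4](0) P2=[0,5,0,8,5,0](1)
Move 5: P1 pit3 -> P1=[6,3,4,0,6,5](1) P2=[0,5,0,8,5,0](1)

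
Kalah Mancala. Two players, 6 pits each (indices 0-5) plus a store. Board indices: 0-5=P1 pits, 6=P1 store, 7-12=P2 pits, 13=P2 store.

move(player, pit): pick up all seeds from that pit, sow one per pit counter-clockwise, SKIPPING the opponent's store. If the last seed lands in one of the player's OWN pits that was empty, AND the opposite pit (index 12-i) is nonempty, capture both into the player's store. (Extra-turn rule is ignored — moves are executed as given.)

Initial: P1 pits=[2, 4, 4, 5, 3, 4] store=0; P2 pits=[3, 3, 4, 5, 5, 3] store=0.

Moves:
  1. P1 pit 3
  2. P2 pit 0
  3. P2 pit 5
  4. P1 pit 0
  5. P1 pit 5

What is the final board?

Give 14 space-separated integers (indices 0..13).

Answer: 0 6 5 0 4 0 8 1 6 1 7 6 0 1

Derivation:
Move 1: P1 pit3 -> P1=[2,4,4,0,4,5](1) P2=[4,4,4,5,5,3](0)
Move 2: P2 pit0 -> P1=[2,4,4,0,4,5](1) P2=[0,5,5,6,6,3](0)
Move 3: P2 pit5 -> P1=[3,5,4,0,4,5](1) P2=[0,5,5,6,6,0](1)
Move 4: P1 pit0 -> P1=[0,6,5,0,4,5](7) P2=[0,5,0,6,6,0](1)
Move 5: P1 pit5 -> P1=[0,6,5,0,4,0](8) P2=[1,6,1,7,6,0](1)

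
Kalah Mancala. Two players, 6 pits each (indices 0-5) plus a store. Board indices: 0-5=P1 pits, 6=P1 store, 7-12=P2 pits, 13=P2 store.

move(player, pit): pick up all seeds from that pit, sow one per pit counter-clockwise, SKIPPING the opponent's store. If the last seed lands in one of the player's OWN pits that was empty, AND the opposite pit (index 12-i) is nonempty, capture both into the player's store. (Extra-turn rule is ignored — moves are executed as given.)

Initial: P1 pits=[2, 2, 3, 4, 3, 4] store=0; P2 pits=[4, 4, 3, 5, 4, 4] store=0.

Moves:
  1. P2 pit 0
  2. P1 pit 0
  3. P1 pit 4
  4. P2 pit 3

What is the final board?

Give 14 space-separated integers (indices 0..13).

Move 1: P2 pit0 -> P1=[2,2,3,4,3,4](0) P2=[0,5,4,6,5,4](0)
Move 2: P1 pit0 -> P1=[0,3,4,4,3,4](0) P2=[0,5,4,6,5,4](0)
Move 3: P1 pit4 -> P1=[0,3,4,4,0,5](1) P2=[1,5,4,6,5,4](0)
Move 4: P2 pit3 -> P1=[1,4,5,4,0,5](1) P2=[1,5,4,0,6,5](1)

Answer: 1 4 5 4 0 5 1 1 5 4 0 6 5 1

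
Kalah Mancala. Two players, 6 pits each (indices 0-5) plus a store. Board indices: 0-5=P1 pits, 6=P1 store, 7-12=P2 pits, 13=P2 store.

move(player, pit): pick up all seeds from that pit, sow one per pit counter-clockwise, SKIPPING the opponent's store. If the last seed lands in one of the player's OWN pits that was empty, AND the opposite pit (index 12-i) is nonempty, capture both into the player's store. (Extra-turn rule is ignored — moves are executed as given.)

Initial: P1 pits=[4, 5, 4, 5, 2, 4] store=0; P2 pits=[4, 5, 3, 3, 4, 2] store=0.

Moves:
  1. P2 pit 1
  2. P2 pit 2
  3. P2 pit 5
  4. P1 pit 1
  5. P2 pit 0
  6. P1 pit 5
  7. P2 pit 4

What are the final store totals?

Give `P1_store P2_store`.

Answer: 2 10

Derivation:
Move 1: P2 pit1 -> P1=[4,5,4,5,2,4](0) P2=[4,0,4,4,5,3](1)
Move 2: P2 pit2 -> P1=[4,5,4,5,2,4](0) P2=[4,0,0,5,6,4](2)
Move 3: P2 pit5 -> P1=[5,6,5,5,2,4](0) P2=[4,0,0,5,6,0](3)
Move 4: P1 pit1 -> P1=[5,0,6,6,3,5](1) P2=[5,0,0,5,6,0](3)
Move 5: P2 pit0 -> P1=[0,0,6,6,3,5](1) P2=[0,1,1,6,7,0](9)
Move 6: P1 pit5 -> P1=[0,0,6,6,3,0](2) P2=[1,2,2,7,7,0](9)
Move 7: P2 pit4 -> P1=[1,1,7,7,4,0](2) P2=[1,2,2,7,0,1](10)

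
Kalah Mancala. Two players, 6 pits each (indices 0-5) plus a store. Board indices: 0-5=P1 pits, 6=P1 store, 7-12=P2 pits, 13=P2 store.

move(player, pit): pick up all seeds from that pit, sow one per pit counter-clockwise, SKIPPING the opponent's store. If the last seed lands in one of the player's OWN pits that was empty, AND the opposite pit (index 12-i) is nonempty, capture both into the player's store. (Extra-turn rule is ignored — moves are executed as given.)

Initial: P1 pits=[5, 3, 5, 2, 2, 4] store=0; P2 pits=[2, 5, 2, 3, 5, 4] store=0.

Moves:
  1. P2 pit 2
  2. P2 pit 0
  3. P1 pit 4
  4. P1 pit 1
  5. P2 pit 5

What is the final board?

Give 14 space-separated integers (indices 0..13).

Answer: 6 1 7 1 0 5 8 0 0 0 4 6 0 4

Derivation:
Move 1: P2 pit2 -> P1=[5,3,5,2,2,4](0) P2=[2,5,0,4,6,4](0)
Move 2: P2 pit0 -> P1=[5,3,5,0,2,4](0) P2=[0,6,0,4,6,4](3)
Move 3: P1 pit4 -> P1=[5,3,5,0,0,5](1) P2=[0,6,0,4,6,4](3)
Move 4: P1 pit1 -> P1=[5,0,6,1,0,5](8) P2=[0,0,0,4,6,4](3)
Move 5: P2 pit5 -> P1=[6,1,7,1,0,5](8) P2=[0,0,0,4,6,0](4)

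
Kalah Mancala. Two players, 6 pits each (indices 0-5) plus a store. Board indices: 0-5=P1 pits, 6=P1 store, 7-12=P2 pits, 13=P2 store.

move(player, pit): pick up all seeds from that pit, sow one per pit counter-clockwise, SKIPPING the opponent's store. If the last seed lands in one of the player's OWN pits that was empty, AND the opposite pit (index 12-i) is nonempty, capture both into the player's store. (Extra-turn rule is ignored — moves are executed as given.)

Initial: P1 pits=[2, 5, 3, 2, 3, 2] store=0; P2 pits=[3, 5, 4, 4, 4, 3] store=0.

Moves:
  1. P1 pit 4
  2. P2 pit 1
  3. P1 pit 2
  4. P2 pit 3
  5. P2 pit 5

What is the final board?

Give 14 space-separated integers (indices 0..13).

Move 1: P1 pit4 -> P1=[2,5,3,2,0,3](1) P2=[4,5,4,4,4,3](0)
Move 2: P2 pit1 -> P1=[2,5,3,2,0,3](1) P2=[4,0,5,5,5,4](1)
Move 3: P1 pit2 -> P1=[2,5,0,3,1,4](1) P2=[4,0,5,5,5,4](1)
Move 4: P2 pit3 -> P1=[3,6,0,3,1,4](1) P2=[4,0,5,0,6,5](2)
Move 5: P2 pit5 -> P1=[4,7,1,4,1,4](1) P2=[4,0,5,0,6,0](3)

Answer: 4 7 1 4 1 4 1 4 0 5 0 6 0 3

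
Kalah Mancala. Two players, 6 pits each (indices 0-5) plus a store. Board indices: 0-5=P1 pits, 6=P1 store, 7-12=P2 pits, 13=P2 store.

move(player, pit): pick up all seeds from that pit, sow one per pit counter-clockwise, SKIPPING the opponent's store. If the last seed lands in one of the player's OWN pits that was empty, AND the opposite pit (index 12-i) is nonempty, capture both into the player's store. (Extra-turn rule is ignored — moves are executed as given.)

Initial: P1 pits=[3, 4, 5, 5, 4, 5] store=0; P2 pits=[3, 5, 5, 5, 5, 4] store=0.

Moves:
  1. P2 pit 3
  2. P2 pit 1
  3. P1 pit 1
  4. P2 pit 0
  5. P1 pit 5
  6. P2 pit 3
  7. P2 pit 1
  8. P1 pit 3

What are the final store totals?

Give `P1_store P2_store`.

Move 1: P2 pit3 -> P1=[4,5,5,5,4,5](0) P2=[3,5,5,0,6,5](1)
Move 2: P2 pit1 -> P1=[4,5,5,5,4,5](0) P2=[3,0,6,1,7,6](2)
Move 3: P1 pit1 -> P1=[4,0,6,6,5,6](1) P2=[3,0,6,1,7,6](2)
Move 4: P2 pit0 -> P1=[4,0,6,6,5,6](1) P2=[0,1,7,2,7,6](2)
Move 5: P1 pit5 -> P1=[4,0,6,6,5,0](2) P2=[1,2,8,3,8,6](2)
Move 6: P2 pit3 -> P1=[4,0,6,6,5,0](2) P2=[1,2,8,0,9,7](3)
Move 7: P2 pit1 -> P1=[4,0,0,6,5,0](2) P2=[1,0,9,0,9,7](10)
Move 8: P1 pit3 -> P1=[4,0,0,0,6,1](3) P2=[2,1,10,0,9,7](10)

Answer: 3 10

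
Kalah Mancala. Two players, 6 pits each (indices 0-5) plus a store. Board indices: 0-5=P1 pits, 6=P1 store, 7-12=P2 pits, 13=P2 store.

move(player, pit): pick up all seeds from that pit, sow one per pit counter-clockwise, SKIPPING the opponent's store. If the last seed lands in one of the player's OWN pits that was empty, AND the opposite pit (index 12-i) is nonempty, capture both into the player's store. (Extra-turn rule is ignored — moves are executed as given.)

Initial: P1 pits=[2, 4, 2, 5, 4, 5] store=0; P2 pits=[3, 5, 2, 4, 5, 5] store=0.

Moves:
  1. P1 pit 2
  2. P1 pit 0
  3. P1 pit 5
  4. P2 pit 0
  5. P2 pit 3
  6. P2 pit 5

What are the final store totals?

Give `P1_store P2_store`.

Move 1: P1 pit2 -> P1=[2,4,0,6,5,5](0) P2=[3,5,2,4,5,5](0)
Move 2: P1 pit0 -> P1=[0,5,0,6,5,5](5) P2=[3,5,2,0,5,5](0)
Move 3: P1 pit5 -> P1=[0,5,0,6,5,0](6) P2=[4,6,3,1,5,5](0)
Move 4: P2 pit0 -> P1=[0,5,0,6,5,0](6) P2=[0,7,4,2,6,5](0)
Move 5: P2 pit3 -> P1=[0,5,0,6,5,0](6) P2=[0,7,4,0,7,6](0)
Move 6: P2 pit5 -> P1=[1,6,1,7,6,0](6) P2=[0,7,4,0,7,0](1)

Answer: 6 1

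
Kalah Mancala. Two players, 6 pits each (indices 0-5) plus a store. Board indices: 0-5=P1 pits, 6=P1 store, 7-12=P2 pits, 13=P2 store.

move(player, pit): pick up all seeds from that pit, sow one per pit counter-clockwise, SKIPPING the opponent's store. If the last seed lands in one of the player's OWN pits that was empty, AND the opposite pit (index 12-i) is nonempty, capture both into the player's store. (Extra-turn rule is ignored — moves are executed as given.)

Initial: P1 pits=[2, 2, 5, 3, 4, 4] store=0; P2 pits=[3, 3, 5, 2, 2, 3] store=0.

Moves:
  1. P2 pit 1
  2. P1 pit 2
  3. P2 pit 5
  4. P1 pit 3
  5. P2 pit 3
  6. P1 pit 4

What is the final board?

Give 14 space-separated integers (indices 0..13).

Answer: 3 3 0 0 0 7 3 6 1 7 1 4 1 2

Derivation:
Move 1: P2 pit1 -> P1=[2,2,5,3,4,4](0) P2=[3,0,6,3,3,3](0)
Move 2: P1 pit2 -> P1=[2,2,0,4,5,5](1) P2=[4,0,6,3,3,3](0)
Move 3: P2 pit5 -> P1=[3,3,0,4,5,5](1) P2=[4,0,6,3,3,0](1)
Move 4: P1 pit3 -> P1=[3,3,0,0,6,6](2) P2=[5,0,6,3,3,0](1)
Move 5: P2 pit3 -> P1=[3,3,0,0,6,6](2) P2=[5,0,6,0,4,1](2)
Move 6: P1 pit4 -> P1=[3,3,0,0,0,7](3) P2=[6,1,7,1,4,1](2)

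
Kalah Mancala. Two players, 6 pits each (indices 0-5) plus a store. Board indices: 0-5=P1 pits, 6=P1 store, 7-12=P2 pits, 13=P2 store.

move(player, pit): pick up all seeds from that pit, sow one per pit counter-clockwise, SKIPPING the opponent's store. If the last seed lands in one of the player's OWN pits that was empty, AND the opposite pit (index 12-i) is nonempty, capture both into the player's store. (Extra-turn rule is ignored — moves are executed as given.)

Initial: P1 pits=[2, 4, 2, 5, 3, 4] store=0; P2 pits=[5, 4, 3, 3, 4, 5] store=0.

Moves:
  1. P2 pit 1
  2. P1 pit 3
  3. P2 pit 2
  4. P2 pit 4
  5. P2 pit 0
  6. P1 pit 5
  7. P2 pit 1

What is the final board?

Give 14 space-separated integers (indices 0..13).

Answer: 3 5 3 1 4 0 2 1 0 3 8 2 9 3

Derivation:
Move 1: P2 pit1 -> P1=[2,4,2,5,3,4](0) P2=[5,0,4,4,5,6](0)
Move 2: P1 pit3 -> P1=[2,4,2,0,4,5](1) P2=[6,1,4,4,5,6](0)
Move 3: P2 pit2 -> P1=[2,4,2,0,4,5](1) P2=[6,1,0,5,6,7](1)
Move 4: P2 pit4 -> P1=[3,5,3,1,4,5](1) P2=[6,1,0,5,0,8](2)
Move 5: P2 pit0 -> P1=[3,5,3,1,4,5](1) P2=[0,2,1,6,1,9](3)
Move 6: P1 pit5 -> P1=[3,5,3,1,4,0](2) P2=[1,3,2,7,1,9](3)
Move 7: P2 pit1 -> P1=[3,5,3,1,4,0](2) P2=[1,0,3,8,2,9](3)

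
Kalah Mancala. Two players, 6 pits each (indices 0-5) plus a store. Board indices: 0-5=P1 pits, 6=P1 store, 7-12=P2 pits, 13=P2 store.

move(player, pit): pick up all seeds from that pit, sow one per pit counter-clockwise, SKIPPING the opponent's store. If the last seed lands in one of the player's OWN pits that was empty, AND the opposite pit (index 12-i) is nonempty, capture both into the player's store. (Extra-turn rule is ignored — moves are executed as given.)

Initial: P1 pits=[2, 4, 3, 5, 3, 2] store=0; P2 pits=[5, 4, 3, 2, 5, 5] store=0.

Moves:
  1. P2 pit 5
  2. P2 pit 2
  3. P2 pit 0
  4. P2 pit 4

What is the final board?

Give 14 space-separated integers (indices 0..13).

Answer: 1 6 5 7 4 2 0 0 5 1 4 0 2 6

Derivation:
Move 1: P2 pit5 -> P1=[3,5,4,6,3,2](0) P2=[5,4,3,2,5,0](1)
Move 2: P2 pit2 -> P1=[0,5,4,6,3,2](0) P2=[5,4,0,3,6,0](5)
Move 3: P2 pit0 -> P1=[0,5,4,6,3,2](0) P2=[0,5,1,4,7,1](5)
Move 4: P2 pit4 -> P1=[1,6,5,7,4,2](0) P2=[0,5,1,4,0,2](6)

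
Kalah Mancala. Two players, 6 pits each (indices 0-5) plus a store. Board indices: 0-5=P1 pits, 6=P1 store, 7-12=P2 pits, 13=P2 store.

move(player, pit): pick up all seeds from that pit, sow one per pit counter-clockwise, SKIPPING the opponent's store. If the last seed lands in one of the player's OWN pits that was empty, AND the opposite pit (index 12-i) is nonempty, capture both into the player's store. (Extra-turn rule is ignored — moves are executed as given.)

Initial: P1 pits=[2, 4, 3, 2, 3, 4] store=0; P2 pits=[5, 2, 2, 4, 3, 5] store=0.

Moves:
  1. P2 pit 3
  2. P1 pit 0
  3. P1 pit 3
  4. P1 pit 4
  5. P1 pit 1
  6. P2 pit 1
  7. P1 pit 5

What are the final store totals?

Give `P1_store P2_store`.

Move 1: P2 pit3 -> P1=[3,4,3,2,3,4](0) P2=[5,2,2,0,4,6](1)
Move 2: P1 pit0 -> P1=[0,5,4,3,3,4](0) P2=[5,2,2,0,4,6](1)
Move 3: P1 pit3 -> P1=[0,5,4,0,4,5](1) P2=[5,2,2,0,4,6](1)
Move 4: P1 pit4 -> P1=[0,5,4,0,0,6](2) P2=[6,3,2,0,4,6](1)
Move 5: P1 pit1 -> P1=[0,0,5,1,1,7](3) P2=[6,3,2,0,4,6](1)
Move 6: P2 pit1 -> P1=[0,0,5,1,1,7](3) P2=[6,0,3,1,5,6](1)
Move 7: P1 pit5 -> P1=[0,0,5,1,1,0](4) P2=[7,1,4,2,6,7](1)

Answer: 4 1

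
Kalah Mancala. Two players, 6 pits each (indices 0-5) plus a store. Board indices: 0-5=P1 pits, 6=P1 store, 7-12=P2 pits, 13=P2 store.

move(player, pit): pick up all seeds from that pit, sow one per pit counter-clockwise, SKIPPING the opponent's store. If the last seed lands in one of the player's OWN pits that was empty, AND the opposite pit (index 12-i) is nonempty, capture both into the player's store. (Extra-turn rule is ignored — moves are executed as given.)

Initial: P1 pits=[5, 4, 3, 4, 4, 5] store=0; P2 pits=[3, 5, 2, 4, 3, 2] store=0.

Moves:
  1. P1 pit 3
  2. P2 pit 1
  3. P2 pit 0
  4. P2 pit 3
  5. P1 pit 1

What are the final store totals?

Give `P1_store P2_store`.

Move 1: P1 pit3 -> P1=[5,4,3,0,5,6](1) P2=[4,5,2,4,3,2](0)
Move 2: P2 pit1 -> P1=[5,4,3,0,5,6](1) P2=[4,0,3,5,4,3](1)
Move 3: P2 pit0 -> P1=[5,4,3,0,5,6](1) P2=[0,1,4,6,5,3](1)
Move 4: P2 pit3 -> P1=[6,5,4,0,5,6](1) P2=[0,1,4,0,6,4](2)
Move 5: P1 pit1 -> P1=[6,0,5,1,6,7](2) P2=[0,1,4,0,6,4](2)

Answer: 2 2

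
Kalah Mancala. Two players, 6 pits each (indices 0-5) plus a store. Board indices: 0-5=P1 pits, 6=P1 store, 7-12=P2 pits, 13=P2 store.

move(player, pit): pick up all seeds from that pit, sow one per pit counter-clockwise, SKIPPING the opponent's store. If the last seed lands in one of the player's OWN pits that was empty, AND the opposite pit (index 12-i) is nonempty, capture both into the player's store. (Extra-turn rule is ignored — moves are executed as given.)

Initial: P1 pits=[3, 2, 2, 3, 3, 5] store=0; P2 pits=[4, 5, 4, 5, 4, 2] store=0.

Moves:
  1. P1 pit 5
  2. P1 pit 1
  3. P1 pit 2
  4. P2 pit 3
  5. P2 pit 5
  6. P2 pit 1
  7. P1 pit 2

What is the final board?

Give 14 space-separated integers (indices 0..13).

Move 1: P1 pit5 -> P1=[3,2,2,3,3,0](1) P2=[5,6,5,6,4,2](0)
Move 2: P1 pit1 -> P1=[3,0,3,4,3,0](1) P2=[5,6,5,6,4,2](0)
Move 3: P1 pit2 -> P1=[3,0,0,5,4,0](7) P2=[0,6,5,6,4,2](0)
Move 4: P2 pit3 -> P1=[4,1,1,5,4,0](7) P2=[0,6,5,0,5,3](1)
Move 5: P2 pit5 -> P1=[5,2,1,5,4,0](7) P2=[0,6,5,0,5,0](2)
Move 6: P2 pit1 -> P1=[6,2,1,5,4,0](7) P2=[0,0,6,1,6,1](3)
Move 7: P1 pit2 -> P1=[6,2,0,6,4,0](7) P2=[0,0,6,1,6,1](3)

Answer: 6 2 0 6 4 0 7 0 0 6 1 6 1 3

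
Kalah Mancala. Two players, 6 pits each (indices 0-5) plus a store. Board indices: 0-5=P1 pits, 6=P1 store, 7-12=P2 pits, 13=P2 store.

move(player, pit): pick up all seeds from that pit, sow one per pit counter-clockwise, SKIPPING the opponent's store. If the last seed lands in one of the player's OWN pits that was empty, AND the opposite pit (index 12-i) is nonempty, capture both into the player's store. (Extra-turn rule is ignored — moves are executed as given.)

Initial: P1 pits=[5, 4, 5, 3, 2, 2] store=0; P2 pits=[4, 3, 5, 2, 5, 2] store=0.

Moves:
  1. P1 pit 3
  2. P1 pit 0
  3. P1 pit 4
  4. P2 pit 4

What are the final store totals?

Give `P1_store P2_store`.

Answer: 2 1

Derivation:
Move 1: P1 pit3 -> P1=[5,4,5,0,3,3](1) P2=[4,3,5,2,5,2](0)
Move 2: P1 pit0 -> P1=[0,5,6,1,4,4](1) P2=[4,3,5,2,5,2](0)
Move 3: P1 pit4 -> P1=[0,5,6,1,0,5](2) P2=[5,4,5,2,5,2](0)
Move 4: P2 pit4 -> P1=[1,6,7,1,0,5](2) P2=[5,4,5,2,0,3](1)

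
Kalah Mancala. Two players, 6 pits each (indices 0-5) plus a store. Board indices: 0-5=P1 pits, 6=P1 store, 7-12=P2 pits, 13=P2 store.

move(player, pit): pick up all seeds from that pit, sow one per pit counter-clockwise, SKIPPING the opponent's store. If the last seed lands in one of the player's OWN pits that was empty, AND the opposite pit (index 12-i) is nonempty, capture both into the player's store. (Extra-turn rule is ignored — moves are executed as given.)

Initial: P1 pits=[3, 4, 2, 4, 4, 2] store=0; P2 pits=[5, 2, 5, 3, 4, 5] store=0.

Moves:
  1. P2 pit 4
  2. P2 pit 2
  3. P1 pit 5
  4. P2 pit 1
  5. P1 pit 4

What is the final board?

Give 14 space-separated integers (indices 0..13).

Answer: 5 5 2 4 0 1 2 7 1 1 5 1 7 2

Derivation:
Move 1: P2 pit4 -> P1=[4,5,2,4,4,2](0) P2=[5,2,5,3,0,6](1)
Move 2: P2 pit2 -> P1=[5,5,2,4,4,2](0) P2=[5,2,0,4,1,7](2)
Move 3: P1 pit5 -> P1=[5,5,2,4,4,0](1) P2=[6,2,0,4,1,7](2)
Move 4: P2 pit1 -> P1=[5,5,2,4,4,0](1) P2=[6,0,1,5,1,7](2)
Move 5: P1 pit4 -> P1=[5,5,2,4,0,1](2) P2=[7,1,1,5,1,7](2)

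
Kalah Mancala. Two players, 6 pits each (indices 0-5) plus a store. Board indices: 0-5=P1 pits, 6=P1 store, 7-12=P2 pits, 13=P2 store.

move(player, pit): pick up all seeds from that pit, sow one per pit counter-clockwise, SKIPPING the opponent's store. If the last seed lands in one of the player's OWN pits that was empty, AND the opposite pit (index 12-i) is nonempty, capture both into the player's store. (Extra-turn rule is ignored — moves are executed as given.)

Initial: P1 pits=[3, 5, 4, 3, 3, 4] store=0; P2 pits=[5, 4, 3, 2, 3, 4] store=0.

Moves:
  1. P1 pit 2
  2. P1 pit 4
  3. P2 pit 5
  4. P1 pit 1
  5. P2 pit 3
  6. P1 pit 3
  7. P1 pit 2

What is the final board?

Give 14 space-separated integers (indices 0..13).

Answer: 0 0 0 1 3 8 4 8 6 3 0 4 0 6

Derivation:
Move 1: P1 pit2 -> P1=[3,5,0,4,4,5](1) P2=[5,4,3,2,3,4](0)
Move 2: P1 pit4 -> P1=[3,5,0,4,0,6](2) P2=[6,5,3,2,3,4](0)
Move 3: P2 pit5 -> P1=[4,6,1,4,0,6](2) P2=[6,5,3,2,3,0](1)
Move 4: P1 pit1 -> P1=[4,0,2,5,1,7](3) P2=[7,5,3,2,3,0](1)
Move 5: P2 pit3 -> P1=[0,0,2,5,1,7](3) P2=[7,5,3,0,4,0](6)
Move 6: P1 pit3 -> P1=[0,0,2,0,2,8](4) P2=[8,6,3,0,4,0](6)
Move 7: P1 pit2 -> P1=[0,0,0,1,3,8](4) P2=[8,6,3,0,4,0](6)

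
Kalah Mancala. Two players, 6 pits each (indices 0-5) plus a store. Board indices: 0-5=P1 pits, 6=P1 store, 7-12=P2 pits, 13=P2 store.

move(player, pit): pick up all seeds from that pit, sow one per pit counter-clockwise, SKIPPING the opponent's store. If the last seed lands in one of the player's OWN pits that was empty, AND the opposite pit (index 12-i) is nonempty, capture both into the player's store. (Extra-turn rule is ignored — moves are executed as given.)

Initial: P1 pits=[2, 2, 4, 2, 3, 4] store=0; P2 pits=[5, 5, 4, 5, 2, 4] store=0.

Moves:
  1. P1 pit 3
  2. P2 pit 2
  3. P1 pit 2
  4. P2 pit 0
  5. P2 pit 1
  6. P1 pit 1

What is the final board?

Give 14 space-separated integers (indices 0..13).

Answer: 3 0 1 2 5 6 1 0 0 2 8 5 7 2

Derivation:
Move 1: P1 pit3 -> P1=[2,2,4,0,4,5](0) P2=[5,5,4,5,2,4](0)
Move 2: P2 pit2 -> P1=[2,2,4,0,4,5](0) P2=[5,5,0,6,3,5](1)
Move 3: P1 pit2 -> P1=[2,2,0,1,5,6](1) P2=[5,5,0,6,3,5](1)
Move 4: P2 pit0 -> P1=[2,2,0,1,5,6](1) P2=[0,6,1,7,4,6](1)
Move 5: P2 pit1 -> P1=[3,2,0,1,5,6](1) P2=[0,0,2,8,5,7](2)
Move 6: P1 pit1 -> P1=[3,0,1,2,5,6](1) P2=[0,0,2,8,5,7](2)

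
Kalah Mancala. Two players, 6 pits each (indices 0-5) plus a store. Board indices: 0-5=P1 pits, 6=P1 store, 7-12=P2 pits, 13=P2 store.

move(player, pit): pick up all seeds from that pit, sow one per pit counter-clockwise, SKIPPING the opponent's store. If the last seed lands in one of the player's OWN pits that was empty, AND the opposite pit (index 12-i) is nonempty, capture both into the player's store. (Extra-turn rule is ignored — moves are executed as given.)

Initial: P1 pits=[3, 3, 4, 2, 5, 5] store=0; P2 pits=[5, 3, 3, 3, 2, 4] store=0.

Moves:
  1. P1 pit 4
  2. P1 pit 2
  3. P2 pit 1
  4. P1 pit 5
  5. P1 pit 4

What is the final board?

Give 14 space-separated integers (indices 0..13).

Answer: 3 3 0 3 0 0 11 0 1 6 5 4 6 0

Derivation:
Move 1: P1 pit4 -> P1=[3,3,4,2,0,6](1) P2=[6,4,4,3,2,4](0)
Move 2: P1 pit2 -> P1=[3,3,0,3,1,7](2) P2=[6,4,4,3,2,4](0)
Move 3: P2 pit1 -> P1=[3,3,0,3,1,7](2) P2=[6,0,5,4,3,5](0)
Move 4: P1 pit5 -> P1=[3,3,0,3,1,0](3) P2=[7,1,6,5,4,6](0)
Move 5: P1 pit4 -> P1=[3,3,0,3,0,0](11) P2=[0,1,6,5,4,6](0)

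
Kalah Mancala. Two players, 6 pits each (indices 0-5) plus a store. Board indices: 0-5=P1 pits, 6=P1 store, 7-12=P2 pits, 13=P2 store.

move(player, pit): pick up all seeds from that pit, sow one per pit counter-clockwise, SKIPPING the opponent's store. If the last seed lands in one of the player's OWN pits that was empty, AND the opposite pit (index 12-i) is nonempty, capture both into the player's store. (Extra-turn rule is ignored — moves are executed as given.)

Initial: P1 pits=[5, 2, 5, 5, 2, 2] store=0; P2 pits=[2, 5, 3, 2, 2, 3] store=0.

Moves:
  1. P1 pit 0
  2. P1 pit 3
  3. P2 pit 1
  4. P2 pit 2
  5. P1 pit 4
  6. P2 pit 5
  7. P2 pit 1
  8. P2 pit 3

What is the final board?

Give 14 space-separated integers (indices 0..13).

Answer: 4 4 7 0 0 5 2 4 0 0 0 5 1 6

Derivation:
Move 1: P1 pit0 -> P1=[0,3,6,6,3,3](0) P2=[2,5,3,2,2,3](0)
Move 2: P1 pit3 -> P1=[0,3,6,0,4,4](1) P2=[3,6,4,2,2,3](0)
Move 3: P2 pit1 -> P1=[1,3,6,0,4,4](1) P2=[3,0,5,3,3,4](1)
Move 4: P2 pit2 -> P1=[2,3,6,0,4,4](1) P2=[3,0,0,4,4,5](2)
Move 5: P1 pit4 -> P1=[2,3,6,0,0,5](2) P2=[4,1,0,4,4,5](2)
Move 6: P2 pit5 -> P1=[3,4,7,1,0,5](2) P2=[4,1,0,4,4,0](3)
Move 7: P2 pit1 -> P1=[3,4,7,0,0,5](2) P2=[4,0,0,4,4,0](5)
Move 8: P2 pit3 -> P1=[4,4,7,0,0,5](2) P2=[4,0,0,0,5,1](6)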